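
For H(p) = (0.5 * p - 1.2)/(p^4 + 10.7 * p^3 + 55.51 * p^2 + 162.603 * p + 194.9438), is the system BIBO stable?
Denominator: p^4 + 10.7*p^3 + 55.51*p^2 + 162.603*p + 194.9438 = (p + 3.8)(p + 2.9)(p^2 + 4*p + 17.69). Poles: -2 + 3.7j, -2 - 3.7j, -2.9, -3.8. All Re(p)<0: Yes (stable)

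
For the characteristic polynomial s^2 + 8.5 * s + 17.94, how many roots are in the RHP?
s^2 + 8.5*s + 17.94 = (s + 4.6)(s + 3.9). Poles: -3.9, -4.6. RHP poles (Re>0): 0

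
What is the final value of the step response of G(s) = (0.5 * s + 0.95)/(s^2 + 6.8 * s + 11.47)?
FVT: lim_{t→∞} y(t) = lim_{s→0} s*Y(s) where Y(s) = G(s)/s.
= lim_{s→0} G(s) = G(0) = num(0)/den(0) = 0.95/11.47 = 0.08282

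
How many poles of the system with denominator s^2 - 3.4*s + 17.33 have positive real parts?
Poles: 1.7 + 3.8j, 1.7 - 3.8j. RHP poles (Re>0): 2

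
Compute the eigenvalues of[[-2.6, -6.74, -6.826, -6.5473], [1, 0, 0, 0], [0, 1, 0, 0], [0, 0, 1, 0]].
Eigenvalues solve det(λI - A) = 0.
Characteristic polynomial: λ^4 + 2.6*λ^3 + 6.74*λ^2 + 6.826*λ + 6.5473 = 0.
Factor: (λ^2 + 1.6*λ + 2.33)(λ^2 + λ + 2.81) = 0.
Roots: -0.5 + 1.6j, -0.5 - 1.6j, -0.8 + 1.3j, -0.8 - 1.3j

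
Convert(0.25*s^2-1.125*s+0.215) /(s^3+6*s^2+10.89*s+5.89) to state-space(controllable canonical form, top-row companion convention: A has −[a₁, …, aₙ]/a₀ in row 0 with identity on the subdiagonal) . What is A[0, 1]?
Reachable canonical form for den = s^3 + 6*s^2 + 10.89*s + 5.89: top row of A = -[a₁,a₂,...,aₙ]/a₀, ones on the subdiagonal, zeros elsewhere.
A = [[-6, -10.89, -5.89], [1, 0, 0], [0, 1, 0]].
A[0,1] = -10.89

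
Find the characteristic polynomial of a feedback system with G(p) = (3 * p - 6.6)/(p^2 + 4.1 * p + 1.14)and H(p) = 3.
Characteristic poly = G_den * H_den + G_num * H_num = (p^2 + 4.1*p + 1.14) + (9*p - 19.8) = p^2 + 13.1*p - 18.66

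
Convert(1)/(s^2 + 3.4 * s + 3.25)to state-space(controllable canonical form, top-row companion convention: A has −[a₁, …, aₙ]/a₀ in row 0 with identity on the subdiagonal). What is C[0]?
Reachable canonical form: C = numerator coefficients (right-aligned, zero-padded to length n).
num = 1, C = [[0, 1]].
C[0] = 0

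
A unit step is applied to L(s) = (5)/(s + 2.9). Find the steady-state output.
FVT: lim_{t→∞} y(t) = lim_{s→0} s*Y(s) where Y(s) = L(s)/s.
= lim_{s→0} L(s) = L(0) = num(0)/den(0) = 5/2.9 = 1.724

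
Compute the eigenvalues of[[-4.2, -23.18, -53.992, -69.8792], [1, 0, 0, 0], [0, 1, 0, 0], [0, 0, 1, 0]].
Eigenvalues solve det(λI - A) = 0.
Characteristic polynomial: λ^4 + 4.2*λ^3 + 23.18*λ^2 + 53.992*λ + 69.8792 = 0.
Factor: (λ^2 + λ + 15.46)(λ^2 + 3.2*λ + 4.52) = 0.
Roots: -0.5 + 3.9j, -0.5 - 3.9j, -1.6 + 1.4j, -1.6 - 1.4j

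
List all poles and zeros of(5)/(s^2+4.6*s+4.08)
Set denominator = 0: s^2 + 4.6*s + 4.08 = (s + 1.2)(s + 3.4) = 0 → Poles: -1.2, -3.4
Numerator is a nonzero constant (5) → Zeros: none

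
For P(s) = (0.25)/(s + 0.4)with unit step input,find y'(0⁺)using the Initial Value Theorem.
IVT: y'(0⁺) = lim_{s→∞} s²·Y(s) = lim_{s→∞} s·P(s).
deg(num) = 0, deg(den) = 1, relative degree = 1, so s·P(s) → (leading num)/(leading den) = 0.25/1 = 0.25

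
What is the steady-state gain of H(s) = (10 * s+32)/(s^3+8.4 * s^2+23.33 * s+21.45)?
DC gain = H(0) = num(0)/den(0) = 32/21.45 = 1.492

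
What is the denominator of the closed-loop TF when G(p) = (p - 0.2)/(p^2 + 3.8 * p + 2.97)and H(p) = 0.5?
Characteristic poly = G_den * H_den + G_num * H_num = (p^2 + 3.8*p + 2.97) + (0.5*p - 0.1) = p^2 + 4.3*p + 2.87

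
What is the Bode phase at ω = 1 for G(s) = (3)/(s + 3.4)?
Substitute s = j*1: G(j1) = 0.812102 - 0.238854j.
∠G(j1) = atan2(Im, Re) = atan2(-0.238854, 0.812102) = -16.39°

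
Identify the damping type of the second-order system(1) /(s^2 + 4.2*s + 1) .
Standard form: ωn²/(s²+2ζωn·s+ωn²) gives ωn=1, ζ=2.1.
Overdamped (ζ = 2.1 > 1)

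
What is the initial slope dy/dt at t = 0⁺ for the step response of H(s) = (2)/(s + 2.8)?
IVT: y'(0⁺) = lim_{s→∞} s²·Y(s) = lim_{s→∞} s·H(s).
deg(num) = 0, deg(den) = 1, relative degree = 1, so s·H(s) → (leading num)/(leading den) = 2/1 = 2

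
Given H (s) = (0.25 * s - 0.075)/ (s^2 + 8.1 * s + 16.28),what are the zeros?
Set numerator = 0: 0.25*s - 0.075 = 0 → Zeros: 0.3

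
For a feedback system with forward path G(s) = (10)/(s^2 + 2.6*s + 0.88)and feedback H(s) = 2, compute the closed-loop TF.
Closed-loop T = G/(1+GH).
Numerator: G_num * H_den = 10.
Denominator: G_den * H_den + G_num * H_num = (s^2 + 2.6*s + 0.88) + (20) = s^2 + 2.6*s + 20.88.
T(s) = (10)/(s^2 + 2.6*s + 20.88)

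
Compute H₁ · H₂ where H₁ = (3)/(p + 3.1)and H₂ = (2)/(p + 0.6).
Series: H = H₁ · H₂ = (n₁·n₂)/(d₁·d₂).
Num: n₁·n₂ = 6. Den: d₁·d₂ = p^2 + 3.7*p + 1.86.
H(p) = (6)/(p^2 + 3.7*p + 1.86)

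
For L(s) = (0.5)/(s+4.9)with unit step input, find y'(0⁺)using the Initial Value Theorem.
IVT: y'(0⁺) = lim_{s→∞} s²·Y(s) = lim_{s→∞} s·L(s).
deg(num) = 0, deg(den) = 1, relative degree = 1, so s·L(s) → (leading num)/(leading den) = 0.5/1 = 0.5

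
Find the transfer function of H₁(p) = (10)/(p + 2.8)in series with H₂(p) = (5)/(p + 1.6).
Series: H = H₁ · H₂ = (n₁·n₂)/(d₁·d₂).
Num: n₁·n₂ = 50. Den: d₁·d₂ = p^2 + 4.4*p + 4.48.
H(p) = (50)/(p^2 + 4.4*p + 4.48)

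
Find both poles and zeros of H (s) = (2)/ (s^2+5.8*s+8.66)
Set denominator = 0: s^2 + 5.8*s + 8.66 = 0 → Poles: -2.9 + 0.5j, -2.9 - 0.5j
Numerator is a nonzero constant (2) → Zeros: none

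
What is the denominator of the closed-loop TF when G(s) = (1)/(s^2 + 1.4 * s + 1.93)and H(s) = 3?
Characteristic poly = G_den * H_den + G_num * H_num = (s^2 + 1.4*s + 1.93) + (3) = s^2 + 1.4*s + 4.93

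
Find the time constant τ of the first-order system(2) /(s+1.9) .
First-order system: τ = -1/pole. Pole = -1.9. τ = -1/(-1.9) = 0.5263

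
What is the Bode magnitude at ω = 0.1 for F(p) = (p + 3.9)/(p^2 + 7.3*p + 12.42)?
Substitute p = j*0.1: F(j0.1) = 0.313651 - 0.0103921j.
|F(j0.1)| = sqrt(Re² + Im²) = 0.3138.
20*log₁₀(0.3138) = -10.07 dB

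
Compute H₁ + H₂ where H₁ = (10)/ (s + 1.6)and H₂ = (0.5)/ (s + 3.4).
Parallel: H = H₁ + H₂ = (n₁·d₂ + n₂·d₁)/(d₁·d₂).
n₁·d₂ = 10*s + 34. n₂·d₁ = 0.5*s + 0.8. Sum = 10.5*s + 34.8. d₁·d₂ = s^2 + 5*s + 5.44.
H(s) = (10.5*s + 34.8)/(s^2 + 5*s + 5.44)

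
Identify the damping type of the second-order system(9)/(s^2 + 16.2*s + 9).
Standard form: ωn²/(s²+2ζωn·s+ωn²) gives ωn=3, ζ=2.7.
Overdamped (ζ = 2.7 > 1)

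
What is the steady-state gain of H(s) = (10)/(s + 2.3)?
DC gain = H(0) = num(0)/den(0) = 10/2.3 = 4.348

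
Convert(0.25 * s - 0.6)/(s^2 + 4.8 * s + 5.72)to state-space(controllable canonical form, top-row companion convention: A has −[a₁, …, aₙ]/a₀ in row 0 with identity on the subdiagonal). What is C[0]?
Reachable canonical form: C = numerator coefficients (right-aligned, zero-padded to length n).
num = 0.25*s - 0.6, C = [[0.25, -0.6]].
C[0] = 0.25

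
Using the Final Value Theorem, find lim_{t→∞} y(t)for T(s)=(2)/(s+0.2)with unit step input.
FVT: lim_{t→∞} y(t) = lim_{s→0} s*Y(s) where Y(s) = T(s)/s.
= lim_{s→0} T(s) = T(0) = num(0)/den(0) = 2/0.2 = 10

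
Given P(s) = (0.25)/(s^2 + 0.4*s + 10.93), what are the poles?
Set denominator = 0: s^2 + 0.4*s + 10.93 = 0 → Poles: -0.2 + 3.3j, -0.2 - 3.3j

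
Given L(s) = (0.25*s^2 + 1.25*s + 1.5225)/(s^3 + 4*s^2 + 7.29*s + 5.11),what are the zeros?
Set numerator = 0: 0.25*s^2 + 1.25*s + 1.5225 = 0.25*(s + 2.1)(s + 2.9) = 0 → Zeros: -2.1, -2.9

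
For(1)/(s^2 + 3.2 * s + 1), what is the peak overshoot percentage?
Standard form: ωn²/(s²+2ζωn·s+ωn²) → ωn = 1, ζ = 1.6.
ζ ≥ 1, so the response is non-oscillatory: peak overshoot = 0%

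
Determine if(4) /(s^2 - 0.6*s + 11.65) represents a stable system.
Denominator: s^2 - 0.6*s + 11.65. Poles: 0.3 + 3.4j, 0.3 - 3.4j. All Re(p)<0: No (unstable)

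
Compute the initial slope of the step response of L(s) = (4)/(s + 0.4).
IVT: y'(0⁺) = lim_{s→∞} s²·Y(s) = lim_{s→∞} s·L(s).
deg(num) = 0, deg(den) = 1, relative degree = 1, so s·L(s) → (leading num)/(leading den) = 4/1 = 4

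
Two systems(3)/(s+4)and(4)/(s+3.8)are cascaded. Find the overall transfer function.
Series: H = H₁ · H₂ = (n₁·n₂)/(d₁·d₂).
Num: n₁·n₂ = 12. Den: d₁·d₂ = s^2 + 7.8*s + 15.2.
H(s) = (12)/(s^2 + 7.8*s + 15.2)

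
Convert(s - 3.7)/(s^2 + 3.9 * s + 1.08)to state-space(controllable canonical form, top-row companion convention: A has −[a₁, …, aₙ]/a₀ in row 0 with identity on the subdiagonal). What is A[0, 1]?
Reachable canonical form for den = s^2 + 3.9*s + 1.08: top row of A = -[a₁,a₂,...,aₙ]/a₀, ones on the subdiagonal, zeros elsewhere.
A = [[-3.9, -1.08], [1, 0]].
A[0,1] = -1.08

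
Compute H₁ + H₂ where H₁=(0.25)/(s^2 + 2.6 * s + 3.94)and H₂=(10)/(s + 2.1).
Parallel: H = H₁ + H₂ = (n₁·d₂ + n₂·d₁)/(d₁·d₂).
n₁·d₂ = 0.25*s + 0.525. n₂·d₁ = 10*s^2 + 26*s + 39.4. Sum = 10*s^2 + 26.25*s + 39.925. d₁·d₂ = s^3 + 4.7*s^2 + 9.4*s + 8.274.
H(s) = (10*s^2 + 26.25*s + 39.925)/(s^3 + 4.7*s^2 + 9.4*s + 8.274)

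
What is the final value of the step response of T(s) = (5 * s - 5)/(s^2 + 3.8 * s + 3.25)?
FVT: lim_{t→∞} y(t) = lim_{s→0} s*Y(s) where Y(s) = T(s)/s.
= lim_{s→0} T(s) = T(0) = num(0)/den(0) = -5/3.25 = -1.538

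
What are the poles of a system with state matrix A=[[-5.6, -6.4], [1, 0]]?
Eigenvalues solve det(λI - A) = 0.
Characteristic polynomial: λ^2 + 5.6*λ + 6.4 = 0.
Factor: (λ + 4)(λ + 1.6) = 0.
Roots: -1.6, -4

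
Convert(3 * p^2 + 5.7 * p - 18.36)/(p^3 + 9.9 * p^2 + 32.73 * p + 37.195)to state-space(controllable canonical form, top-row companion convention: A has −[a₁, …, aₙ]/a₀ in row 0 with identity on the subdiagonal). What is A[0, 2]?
Reachable canonical form for den = p^3 + 9.9*p^2 + 32.73*p + 37.195: top row of A = -[a₁,a₂,...,aₙ]/a₀, ones on the subdiagonal, zeros elsewhere.
A = [[-9.9, -32.73, -37.195], [1, 0, 0], [0, 1, 0]].
A[0,2] = -37.195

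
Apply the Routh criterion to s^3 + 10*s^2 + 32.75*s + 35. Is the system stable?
Routh array:
s^3: [1, 32.75]; s^2: [10, 35]; s^1: [29.25]; s^0: [35]
First column: [1, 10, 29.25, 35]. Sign changes = 0.
Yes, stable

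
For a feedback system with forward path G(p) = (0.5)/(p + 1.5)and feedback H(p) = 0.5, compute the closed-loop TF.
Closed-loop T = G/(1+GH).
Numerator: G_num * H_den = 0.5.
Denominator: G_den * H_den + G_num * H_num = (p + 1.5) + (0.25) = p + 1.75.
T(p) = (0.5)/(p + 1.75)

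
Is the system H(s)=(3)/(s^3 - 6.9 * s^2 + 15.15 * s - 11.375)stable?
Denominator: s^3 - 6.9*s^2 + 15.15*s - 11.375 = (s - 3.5)(s^2 - 3.4*s + 3.25). Poles: 1.7 + 0.6j, 1.7 - 0.6j, 3.5. All Re(p)<0: No (unstable)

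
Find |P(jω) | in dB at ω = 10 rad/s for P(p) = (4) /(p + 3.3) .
Substitute p = j*10: P(j10) = 0.119037 - 0.360718j.
|P(j10)| = sqrt(Re² + Im²) = 0.3799.
20*log₁₀(0.3799) = -8.41 dB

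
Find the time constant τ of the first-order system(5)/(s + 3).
First-order system: τ = -1/pole. Pole = -3. τ = -1/(-3) = 0.3333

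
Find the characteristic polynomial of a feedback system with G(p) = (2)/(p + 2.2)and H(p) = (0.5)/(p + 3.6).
Characteristic poly = G_den * H_den + G_num * H_num = (p^2 + 5.8*p + 7.92) + (1) = p^2 + 5.8*p + 8.92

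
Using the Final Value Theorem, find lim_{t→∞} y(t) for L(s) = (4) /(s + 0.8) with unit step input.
FVT: lim_{t→∞} y(t) = lim_{s→0} s*Y(s) where Y(s) = L(s)/s.
= lim_{s→0} L(s) = L(0) = num(0)/den(0) = 4/0.8 = 5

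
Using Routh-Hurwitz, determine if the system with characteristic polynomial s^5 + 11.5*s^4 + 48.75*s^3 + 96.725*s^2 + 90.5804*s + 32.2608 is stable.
Routh array:
s^5: [1, 48.75, 90.5804]; s^4: [11.5, 96.725, 32.2608]; s^3: [40.3391, 87.7751]; s^2: [71.7018, 32.2608]; s^1: [69.6253]; s^0: [32.2608]
First column: [1, 11.5, 40.3391, 71.7018, 69.6253, 32.2608]. Sign changes = 0.
Yes, stable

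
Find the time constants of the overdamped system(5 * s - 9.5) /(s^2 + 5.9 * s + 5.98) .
Overdamped: real poles at -4.6, -1.3. τ = -1/pole → τ₁ = 0.2174, τ₂ = 0.7692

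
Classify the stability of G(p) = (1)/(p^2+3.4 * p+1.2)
Denominator: p^2 + 3.4*p + 1.2 = (p + 0.4)(p + 3). Poles: -0.4, -3. Stable (all poles in LHP)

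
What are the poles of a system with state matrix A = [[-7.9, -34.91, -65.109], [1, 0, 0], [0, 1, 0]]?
Eigenvalues solve det(λI - A) = 0.
Characteristic polynomial: λ^3 + 7.9*λ^2 + 34.91*λ + 65.109 = 0.
Factor: (λ + 3.3)(λ^2 + 4.6*λ + 19.73) = 0.
Roots: -2.3 + 3.8j, -2.3 - 3.8j, -3.3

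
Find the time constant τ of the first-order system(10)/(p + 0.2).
First-order system: τ = -1/pole. Pole = -0.2. τ = -1/(-0.2) = 5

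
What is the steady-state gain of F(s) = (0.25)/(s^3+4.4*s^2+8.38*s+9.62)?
DC gain = F(0) = num(0)/den(0) = 0.25/9.62 = 0.02599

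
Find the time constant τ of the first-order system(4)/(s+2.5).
First-order system: τ = -1/pole. Pole = -2.5. τ = -1/(-2.5) = 0.4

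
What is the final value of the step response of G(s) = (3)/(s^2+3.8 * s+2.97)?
FVT: lim_{t→∞} y(t) = lim_{s→0} s*Y(s) where Y(s) = G(s)/s.
= lim_{s→0} G(s) = G(0) = num(0)/den(0) = 3/2.97 = 1.01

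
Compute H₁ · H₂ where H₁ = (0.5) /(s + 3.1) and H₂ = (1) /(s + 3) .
Series: H = H₁ · H₂ = (n₁·n₂)/(d₁·d₂).
Num: n₁·n₂ = 0.5. Den: d₁·d₂ = s^2 + 6.1*s + 9.3.
H(s) = (0.5)/(s^2 + 6.1*s + 9.3)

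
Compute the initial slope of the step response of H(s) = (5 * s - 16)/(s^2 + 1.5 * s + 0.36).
IVT: y'(0⁺) = lim_{s→∞} s²·Y(s) = lim_{s→∞} s·H(s).
deg(num) = 1, deg(den) = 2, relative degree = 1, so s·H(s) → (leading num)/(leading den) = 5/1 = 5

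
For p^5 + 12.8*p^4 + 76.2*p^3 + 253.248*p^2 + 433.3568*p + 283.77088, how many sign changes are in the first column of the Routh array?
Routh array:
p^5: [1, 76.2, 433.3568]; p^4: [12.8, 253.248, 283.77088]; p^3: [56.415, 411.1872]; p^2: [159.954, 283.77088]; p^1: [311.102]; p^0: [283.77088]
First column: [1, 12.8, 56.415, 159.954, 311.102, 283.77088]. Sign changes = 0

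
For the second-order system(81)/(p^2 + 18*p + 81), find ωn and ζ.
Standard form: ωn²/(p²+2ζωn·p+ωn²).
const=81=ωn² → ωn=9, p coeff=18=2ζωn → ζ=1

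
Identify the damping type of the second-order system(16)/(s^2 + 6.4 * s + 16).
Standard form: ωn²/(s²+2ζωn·s+ωn²) gives ωn=4, ζ=0.8.
Underdamped (ζ = 0.8 < 1)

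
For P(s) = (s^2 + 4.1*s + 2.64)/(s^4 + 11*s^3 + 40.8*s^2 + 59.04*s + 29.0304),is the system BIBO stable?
Denominator: s^4 + 11*s^3 + 40.8*s^2 + 59.04*s + 29.0304 = (s + 3.6)(s + 1.4)(s + 1.2)(s + 4.8). Poles: -1.2, -1.4, -3.6, -4.8. All Re(p)<0: Yes (stable)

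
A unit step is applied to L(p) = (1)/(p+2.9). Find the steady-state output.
FVT: lim_{t→∞} y(t) = lim_{p→0} p*Y(p) where Y(p) = L(p)/p.
= lim_{p→0} L(p) = L(0) = num(0)/den(0) = 1/2.9 = 0.3448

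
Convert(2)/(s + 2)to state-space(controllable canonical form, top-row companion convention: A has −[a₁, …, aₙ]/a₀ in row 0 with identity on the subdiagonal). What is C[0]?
Reachable canonical form: C = numerator coefficients (right-aligned, zero-padded to length n).
num = 2, C = [[2]].
C[0] = 2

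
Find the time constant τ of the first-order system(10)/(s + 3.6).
First-order system: τ = -1/pole. Pole = -3.6. τ = -1/(-3.6) = 0.2778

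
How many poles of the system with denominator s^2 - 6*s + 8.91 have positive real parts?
s^2 - 6*s + 8.91 = (s - 2.7)(s - 3.3). Poles: 2.7, 3.3. RHP poles (Re>0): 2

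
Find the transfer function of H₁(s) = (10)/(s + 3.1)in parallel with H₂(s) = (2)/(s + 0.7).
Parallel: H = H₁ + H₂ = (n₁·d₂ + n₂·d₁)/(d₁·d₂).
n₁·d₂ = 10*s + 7. n₂·d₁ = 2*s + 6.2. Sum = 12*s + 13.2. d₁·d₂ = s^2 + 3.8*s + 2.17.
H(s) = (12*s + 13.2)/(s^2 + 3.8*s + 2.17)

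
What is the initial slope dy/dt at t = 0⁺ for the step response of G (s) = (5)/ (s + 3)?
IVT: y'(0⁺) = lim_{s→∞} s²·Y(s) = lim_{s→∞} s·G(s).
deg(num) = 0, deg(den) = 1, relative degree = 1, so s·G(s) → (leading num)/(leading den) = 5/1 = 5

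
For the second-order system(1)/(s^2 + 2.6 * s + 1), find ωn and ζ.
Standard form: ωn²/(s²+2ζωn·s+ωn²).
const=1=ωn² → ωn=1, s coeff=2.6=2ζωn → ζ=1.3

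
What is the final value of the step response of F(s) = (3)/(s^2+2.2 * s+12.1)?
FVT: lim_{t→∞} y(t) = lim_{s→0} s*Y(s) where Y(s) = F(s)/s.
= lim_{s→0} F(s) = F(0) = num(0)/den(0) = 3/12.1 = 0.2479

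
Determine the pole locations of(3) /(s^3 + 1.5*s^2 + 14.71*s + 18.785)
Set denominator = 0: s^3 + 1.5*s^2 + 14.71*s + 18.785 = (s + 1.3)(s^2 + 0.2*s + 14.45) = 0 → Poles: -0.1 + 3.8j, -0.1 - 3.8j, -1.3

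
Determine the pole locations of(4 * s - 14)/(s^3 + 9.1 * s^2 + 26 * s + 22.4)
Set denominator = 0: s^3 + 9.1*s^2 + 26*s + 22.4 = (s + 3.5)(s + 1.6)(s + 4) = 0 → Poles: -1.6, -3.5, -4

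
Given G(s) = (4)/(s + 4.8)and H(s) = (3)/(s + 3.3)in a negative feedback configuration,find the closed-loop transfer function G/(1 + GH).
Closed-loop T = G/(1+GH).
Numerator: G_num * H_den = 4*s + 13.2.
Denominator: G_den * H_den + G_num * H_num = (s^2 + 8.1*s + 15.84) + (12) = s^2 + 8.1*s + 27.84.
T(s) = (4*s + 13.2)/(s^2 + 8.1*s + 27.84)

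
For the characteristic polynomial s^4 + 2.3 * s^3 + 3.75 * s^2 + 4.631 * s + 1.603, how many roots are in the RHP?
s^4 + 2.3*s^3 + 3.75*s^2 + 4.631*s + 1.603 = (s + 1.4)(s + 0.5)(s^2 + 0.4*s + 2.29). Poles: -0.2 + 1.5j, -0.2 - 1.5j, -0.5, -1.4. RHP poles (Re>0): 0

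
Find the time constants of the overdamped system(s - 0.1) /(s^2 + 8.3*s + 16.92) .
Overdamped: real poles at -4.7, -3.6. τ = -1/pole → τ₁ = 0.2128, τ₂ = 0.2778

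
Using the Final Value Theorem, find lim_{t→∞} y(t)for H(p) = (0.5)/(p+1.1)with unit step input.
FVT: lim_{t→∞} y(t) = lim_{p→0} p*Y(p) where Y(p) = H(p)/p.
= lim_{p→0} H(p) = H(0) = num(0)/den(0) = 0.5/1.1 = 0.4545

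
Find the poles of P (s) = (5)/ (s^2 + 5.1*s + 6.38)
Set denominator = 0: s^2 + 5.1*s + 6.38 = (s + 2.9)(s + 2.2) = 0 → Poles: -2.2, -2.9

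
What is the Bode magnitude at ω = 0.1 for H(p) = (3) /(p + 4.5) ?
Substitute p = j*0.1: H(j0.1) = 0.666338 - 0.0148075j.
|H(j0.1)| = sqrt(Re² + Im²) = 0.6665.
20*log₁₀(0.6665) = -3.52 dB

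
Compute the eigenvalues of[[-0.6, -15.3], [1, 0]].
Eigenvalues solve det(λI - A) = 0.
Characteristic polynomial: λ^2 + 0.6*λ + 15.3 = 0.
Roots: -0.3 + 3.9j, -0.3 - 3.9j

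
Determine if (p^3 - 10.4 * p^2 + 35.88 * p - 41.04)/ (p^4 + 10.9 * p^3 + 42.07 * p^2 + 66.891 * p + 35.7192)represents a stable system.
Denominator: p^4 + 10.9*p^3 + 42.07*p^2 + 66.891*p + 35.7192 = (p + 1.1)(p + 2.4)(p + 3.3)(p + 4.1). Poles: -1.1, -2.4, -3.3, -4.1. All Re(p)<0: Yes (stable)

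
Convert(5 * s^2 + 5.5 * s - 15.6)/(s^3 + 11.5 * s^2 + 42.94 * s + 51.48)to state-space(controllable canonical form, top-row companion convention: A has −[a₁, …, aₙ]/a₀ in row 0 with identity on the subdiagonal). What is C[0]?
Reachable canonical form: C = numerator coefficients (right-aligned, zero-padded to length n).
num = 5*s^2 + 5.5*s - 15.6, C = [[5, 5.5, -15.6]].
C[0] = 5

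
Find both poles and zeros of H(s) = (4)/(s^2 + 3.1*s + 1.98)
Set denominator = 0: s^2 + 3.1*s + 1.98 = (s + 2.2)(s + 0.9) = 0 → Poles: -0.9, -2.2
Numerator is a nonzero constant (4) → Zeros: none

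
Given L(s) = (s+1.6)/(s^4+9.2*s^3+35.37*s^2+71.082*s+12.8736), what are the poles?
Set denominator = 0: s^4 + 9.2*s^3 + 35.37*s^2 + 71.082*s + 12.8736 = (s + 4.8)(s + 0.2)(s^2 + 4.2*s + 13.41) = 0 → Poles: -0.2, -2.1 + 3j, -2.1 - 3j, -4.8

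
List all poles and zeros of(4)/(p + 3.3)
Set denominator = 0: p + 3.3 = 0 → Poles: -3.3
Numerator is a nonzero constant (4) → Zeros: none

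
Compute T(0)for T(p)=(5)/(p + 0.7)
DC gain = T(0) = num(0)/den(0) = 5/0.7 = 7.143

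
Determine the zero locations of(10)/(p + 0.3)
Numerator is a nonzero constant (10) → Zeros: none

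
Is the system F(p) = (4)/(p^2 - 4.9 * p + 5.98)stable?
Denominator: p^2 - 4.9*p + 5.98 = (p - 2.3)(p - 2.6). Poles: 2.3, 2.6. All Re(p)<0: No (unstable)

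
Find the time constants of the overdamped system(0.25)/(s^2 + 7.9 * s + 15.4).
Overdamped: real poles at -4.4, -3.5. τ = -1/pole → τ₁ = 0.2273, τ₂ = 0.2857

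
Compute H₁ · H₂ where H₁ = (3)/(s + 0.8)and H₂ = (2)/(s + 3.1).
Series: H = H₁ · H₂ = (n₁·n₂)/(d₁·d₂).
Num: n₁·n₂ = 6. Den: d₁·d₂ = s^2 + 3.9*s + 2.48.
H(s) = (6)/(s^2 + 3.9*s + 2.48)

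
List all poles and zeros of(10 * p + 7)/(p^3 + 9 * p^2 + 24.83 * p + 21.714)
Set denominator = 0: p^3 + 9*p^2 + 24.83*p + 21.714 = (p + 4.7)(p + 2.1)(p + 2.2) = 0 → Poles: -2.1, -2.2, -4.7
Set numerator = 0: 10*p + 7 = 0 → Zeros: -0.7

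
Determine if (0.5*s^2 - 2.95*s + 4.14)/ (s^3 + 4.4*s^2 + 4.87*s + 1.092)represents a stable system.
Denominator: s^3 + 4.4*s^2 + 4.87*s + 1.092 = (s + 0.3)(s + 2.8)(s + 1.3). Poles: -0.3, -1.3, -2.8. All Re(p)<0: Yes (stable)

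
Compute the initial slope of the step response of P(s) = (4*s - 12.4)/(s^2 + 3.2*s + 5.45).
IVT: y'(0⁺) = lim_{s→∞} s²·Y(s) = lim_{s→∞} s·P(s).
deg(num) = 1, deg(den) = 2, relative degree = 1, so s·P(s) → (leading num)/(leading den) = 4/1 = 4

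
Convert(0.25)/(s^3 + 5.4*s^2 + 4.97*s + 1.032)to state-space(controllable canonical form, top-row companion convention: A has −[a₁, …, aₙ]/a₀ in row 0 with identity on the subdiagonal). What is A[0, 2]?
Reachable canonical form for den = s^3 + 5.4*s^2 + 4.97*s + 1.032: top row of A = -[a₁,a₂,...,aₙ]/a₀, ones on the subdiagonal, zeros elsewhere.
A = [[-5.4, -4.97, -1.032], [1, 0, 0], [0, 1, 0]].
A[0,2] = -1.032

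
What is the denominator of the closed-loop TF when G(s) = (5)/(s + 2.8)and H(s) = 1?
Characteristic poly = G_den * H_den + G_num * H_num = (s + 2.8) + (5) = s + 7.8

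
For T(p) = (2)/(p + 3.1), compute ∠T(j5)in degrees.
Substitute p = j*5: T(j5) = 0.179139 - 0.288934j.
∠T(j5) = atan2(Im, Re) = atan2(-0.288934, 0.179139) = -58.20°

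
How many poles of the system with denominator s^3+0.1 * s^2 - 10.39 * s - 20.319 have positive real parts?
s^3 + 0.1*s^2 - 10.39*s - 20.319 = (s - 3.9)(s^2 + 4*s + 5.21). Poles: -2 + 1.1j, -2 - 1.1j, 3.9. RHP poles (Re>0): 1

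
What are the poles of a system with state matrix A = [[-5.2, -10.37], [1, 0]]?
Eigenvalues solve det(λI - A) = 0.
Characteristic polynomial: λ^2 + 5.2*λ + 10.37 = 0.
Roots: -2.6 + 1.9j, -2.6 - 1.9j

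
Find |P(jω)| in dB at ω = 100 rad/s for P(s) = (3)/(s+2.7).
Substitute s = j*100: P(j100) = 0.00080941 - 0.0299781j.
|P(j100)| = sqrt(Re² + Im²) = 0.02999.
20*log₁₀(0.02999) = -30.46 dB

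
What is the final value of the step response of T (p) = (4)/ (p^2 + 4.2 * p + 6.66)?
FVT: lim_{t→∞} y(t) = lim_{p→0} p*Y(p) where Y(p) = T(p)/p.
= lim_{p→0} T(p) = T(0) = num(0)/den(0) = 4/6.66 = 0.6006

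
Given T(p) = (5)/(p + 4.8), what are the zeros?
Numerator is a nonzero constant (5) → Zeros: none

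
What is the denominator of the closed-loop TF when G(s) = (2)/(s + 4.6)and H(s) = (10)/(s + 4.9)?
Characteristic poly = G_den * H_den + G_num * H_num = (s^2 + 9.5*s + 22.54) + (20) = s^2 + 9.5*s + 42.54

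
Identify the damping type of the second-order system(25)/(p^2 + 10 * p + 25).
Standard form: ωn²/(p²+2ζωn·p+ωn²) gives ωn=5, ζ=1.
Critically damped (ζ = 1)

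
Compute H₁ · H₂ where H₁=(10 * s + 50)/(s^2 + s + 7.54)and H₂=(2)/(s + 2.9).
Series: H = H₁ · H₂ = (n₁·n₂)/(d₁·d₂).
Num: n₁·n₂ = 20*s + 100. Den: d₁·d₂ = s^3 + 3.9*s^2 + 10.44*s + 21.866.
H(s) = (20*s + 100)/(s^3 + 3.9*s^2 + 10.44*s + 21.866)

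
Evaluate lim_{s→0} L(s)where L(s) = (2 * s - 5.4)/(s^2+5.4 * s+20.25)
DC gain = L(0) = num(0)/den(0) = -5.4/20.25 = -0.2667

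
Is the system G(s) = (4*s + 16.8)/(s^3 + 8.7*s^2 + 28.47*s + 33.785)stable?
Denominator: s^3 + 8.7*s^2 + 28.47*s + 33.785 = (s + 2.9)(s^2 + 5.8*s + 11.65). Poles: -2.9, -2.9 + 1.8j, -2.9 - 1.8j. All Re(p)<0: Yes (stable)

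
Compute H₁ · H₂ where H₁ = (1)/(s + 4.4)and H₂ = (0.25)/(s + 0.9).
Series: H = H₁ · H₂ = (n₁·n₂)/(d₁·d₂).
Num: n₁·n₂ = 0.25. Den: d₁·d₂ = s^2 + 5.3*s + 3.96.
H(s) = (0.25)/(s^2 + 5.3*s + 3.96)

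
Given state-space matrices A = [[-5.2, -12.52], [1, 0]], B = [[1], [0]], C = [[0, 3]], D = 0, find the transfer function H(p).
H(p) = C(pI - A)⁻¹B + D.
Characteristic polynomial det(pI - A) = p^2 + 5.2*p + 12.52.
Numerator from C·adj(pI-A)·B + D·det(pI-A) = 3.
H(p) = (3)/(p^2 + 5.2*p + 12.52)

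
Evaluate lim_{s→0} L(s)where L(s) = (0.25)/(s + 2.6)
DC gain = L(0) = num(0)/den(0) = 0.25/2.6 = 0.09615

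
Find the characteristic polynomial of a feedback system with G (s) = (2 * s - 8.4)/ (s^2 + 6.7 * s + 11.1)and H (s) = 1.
Characteristic poly = G_den * H_den + G_num * H_num = (s^2 + 6.7*s + 11.1) + (2*s - 8.4) = s^2 + 8.7*s + 2.7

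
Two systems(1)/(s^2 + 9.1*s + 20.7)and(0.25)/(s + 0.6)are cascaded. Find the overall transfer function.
Series: H = H₁ · H₂ = (n₁·n₂)/(d₁·d₂).
Num: n₁·n₂ = 0.25. Den: d₁·d₂ = s^3 + 9.7*s^2 + 26.16*s + 12.42.
H(s) = (0.25)/(s^3 + 9.7*s^2 + 26.16*s + 12.42)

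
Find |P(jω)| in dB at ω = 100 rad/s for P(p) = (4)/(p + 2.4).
Substitute p = j*100: P(j100) = 0.000959447 - 0.039977j.
|P(j100)| = sqrt(Re² + Im²) = 0.03999.
20*log₁₀(0.03999) = -27.96 dB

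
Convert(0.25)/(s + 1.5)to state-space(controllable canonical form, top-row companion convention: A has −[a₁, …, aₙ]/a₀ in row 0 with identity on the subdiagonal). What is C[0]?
Reachable canonical form: C = numerator coefficients (right-aligned, zero-padded to length n).
num = 0.25, C = [[0.25]].
C[0] = 0.25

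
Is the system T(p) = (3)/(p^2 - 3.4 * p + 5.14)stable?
Denominator: p^2 - 3.4*p + 5.14. Poles: 1.7 + 1.5j, 1.7 - 1.5j. All Re(p)<0: No (unstable)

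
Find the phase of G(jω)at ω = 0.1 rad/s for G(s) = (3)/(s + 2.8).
Substitute s = j*0.1: G(j0.1) = 1.07006 - 0.0382166j.
∠G(j0.1) = atan2(Im, Re) = atan2(-0.0382166, 1.07006) = -2.05°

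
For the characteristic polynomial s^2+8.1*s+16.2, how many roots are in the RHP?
s^2 + 8.1*s + 16.2 = (s + 4.5)(s + 3.6). Poles: -3.6, -4.5. RHP poles (Re>0): 0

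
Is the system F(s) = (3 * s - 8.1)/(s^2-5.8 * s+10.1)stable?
Denominator: s^2 - 5.8*s + 10.1. Poles: 2.9 + 1.3j, 2.9 - 1.3j. All Re(p)<0: No (unstable)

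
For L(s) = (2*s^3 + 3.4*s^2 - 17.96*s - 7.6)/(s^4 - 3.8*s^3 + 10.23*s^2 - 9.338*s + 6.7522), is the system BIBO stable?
Denominator: s^4 - 3.8*s^3 + 10.23*s^2 - 9.338*s + 6.7522 = (s^2 - 2.8*s + 6.37)(s^2 - s + 1.06). Poles: 0.5 + 0.9j, 0.5 - 0.9j, 1.4 + 2.1j, 1.4 - 2.1j. All Re(p)<0: No (unstable)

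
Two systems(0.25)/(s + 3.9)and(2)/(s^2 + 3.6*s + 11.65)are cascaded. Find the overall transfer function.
Series: H = H₁ · H₂ = (n₁·n₂)/(d₁·d₂).
Num: n₁·n₂ = 0.5. Den: d₁·d₂ = s^3 + 7.5*s^2 + 25.69*s + 45.435.
H(s) = (0.5)/(s^3 + 7.5*s^2 + 25.69*s + 45.435)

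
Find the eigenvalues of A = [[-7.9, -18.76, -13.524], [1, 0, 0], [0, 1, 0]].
Eigenvalues solve det(λI - A) = 0.
Characteristic polynomial: λ^3 + 7.9*λ^2 + 18.76*λ + 13.524 = 0.
Factor: (λ + 1.4)(λ + 4.2)(λ + 2.3) = 0.
Roots: -1.4, -2.3, -4.2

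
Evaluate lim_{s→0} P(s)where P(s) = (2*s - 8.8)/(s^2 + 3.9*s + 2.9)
DC gain = P(0) = num(0)/den(0) = -8.8/2.9 = -3.034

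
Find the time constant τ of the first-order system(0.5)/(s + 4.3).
First-order system: τ = -1/pole. Pole = -4.3. τ = -1/(-4.3) = 0.2326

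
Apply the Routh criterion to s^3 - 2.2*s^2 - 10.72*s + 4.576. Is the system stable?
Routh array:
s^3: [1, -10.72]; s^2: [-2.2, 4.576]; s^1: [-8.64]; s^0: [4.576]
First column: [1, -2.2, -8.64, 4.576]. Sign changes = 2.
No, unstable (2 RHP root(s))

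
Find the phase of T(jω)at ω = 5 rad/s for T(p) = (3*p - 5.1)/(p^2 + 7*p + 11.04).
Substitute p = j*5: T(j5) = 0.419891 - 0.0217624j.
∠T(j5) = atan2(Im, Re) = atan2(-0.0217624, 0.419891) = -2.97°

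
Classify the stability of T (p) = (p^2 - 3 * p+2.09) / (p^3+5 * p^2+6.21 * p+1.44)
Denominator: p^3 + 5*p^2 + 6.21*p + 1.44 = (p + 1.5)(p + 3.2)(p + 0.3). Poles: -0.3, -1.5, -3.2. Stable (all poles in LHP)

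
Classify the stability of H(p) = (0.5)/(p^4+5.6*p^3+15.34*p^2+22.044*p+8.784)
Denominator: p^4 + 5.6*p^3 + 15.34*p^2 + 22.044*p + 8.784 = (p + 2.4)(p + 0.6)(p^2 + 2.6*p + 6.1). Poles: -0.6, -1.3 + 2.1j, -1.3 - 2.1j, -2.4. Stable (all poles in LHP)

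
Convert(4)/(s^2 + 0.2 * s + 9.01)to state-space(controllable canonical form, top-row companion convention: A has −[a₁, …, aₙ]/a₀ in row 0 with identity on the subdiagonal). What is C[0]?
Reachable canonical form: C = numerator coefficients (right-aligned, zero-padded to length n).
num = 4, C = [[0, 4]].
C[0] = 0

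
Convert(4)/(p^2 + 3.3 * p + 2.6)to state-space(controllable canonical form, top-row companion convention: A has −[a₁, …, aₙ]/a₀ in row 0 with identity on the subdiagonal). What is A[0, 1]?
Reachable canonical form for den = p^2 + 3.3*p + 2.6: top row of A = -[a₁,a₂,...,aₙ]/a₀, ones on the subdiagonal, zeros elsewhere.
A = [[-3.3, -2.6], [1, 0]].
A[0,1] = -2.6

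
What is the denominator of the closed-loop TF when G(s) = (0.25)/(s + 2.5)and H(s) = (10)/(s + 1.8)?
Characteristic poly = G_den * H_den + G_num * H_num = (s^2 + 4.3*s + 4.5) + (2.5) = s^2 + 4.3*s + 7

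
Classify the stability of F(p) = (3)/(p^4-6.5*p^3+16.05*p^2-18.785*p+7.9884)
Denominator: p^4 - 6.5*p^3 + 16.05*p^2 - 18.785*p + 7.9884 = (p - 0.9)(p - 2.8)(p^2 - 2.8*p + 3.17). Poles: 0.9, 1.4 + 1.1j, 1.4 - 1.1j, 2.8. Unstable (4 pole(s) in RHP)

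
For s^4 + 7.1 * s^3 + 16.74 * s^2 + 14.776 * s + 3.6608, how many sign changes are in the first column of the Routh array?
Routh array:
s^4: [1, 16.74, 3.6608]; s^3: [7.1, 14.776]; s^2: [14.6589, 3.6608]; s^1: [13.0029]; s^0: [3.6608]
First column: [1, 7.1, 14.6589, 13.0029, 3.6608]. Sign changes = 0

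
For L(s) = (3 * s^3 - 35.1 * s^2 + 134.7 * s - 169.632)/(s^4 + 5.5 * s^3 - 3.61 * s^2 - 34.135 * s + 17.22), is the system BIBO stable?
Denominator: s^4 + 5.5*s^3 - 3.61*s^2 - 34.135*s + 17.22 = (s - 2.1)(s + 4)(s + 4.1)(s - 0.5). Poles: -4, -4.1, 0.5, 2.1. All Re(p)<0: No (unstable)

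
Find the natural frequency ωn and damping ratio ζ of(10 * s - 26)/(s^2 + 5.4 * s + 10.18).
Underdamped: complex pole -2.7 + 1.7j. ωn = |pole| = 3.191, ζ = -Re(pole)/ωn = 0.8462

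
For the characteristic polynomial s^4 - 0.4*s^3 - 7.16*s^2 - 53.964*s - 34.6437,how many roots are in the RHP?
s^4 - 0.4*s^3 - 7.16*s^2 - 53.964*s - 34.6437 = (s - 4.7)(s + 0.7)(s^2 + 3.6*s + 10.53). Poles: -0.7, -1.8 + 2.7j, -1.8 - 2.7j, 4.7. RHP poles (Re>0): 1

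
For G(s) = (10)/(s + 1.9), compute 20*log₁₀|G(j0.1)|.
Substitute s = j*0.1: G(j0.1) = 5.24862 - 0.276243j.
|G(j0.1)| = sqrt(Re² + Im²) = 5.256.
20*log₁₀(5.256) = 14.41 dB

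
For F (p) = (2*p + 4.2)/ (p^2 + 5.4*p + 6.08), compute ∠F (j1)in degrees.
Substitute p = j*1: F(j1) = 0.584648 - 0.227776j.
∠F(j1) = atan2(Im, Re) = atan2(-0.227776, 0.584648) = -21.29°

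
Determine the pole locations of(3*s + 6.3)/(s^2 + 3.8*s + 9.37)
Set denominator = 0: s^2 + 3.8*s + 9.37 = 0 → Poles: -1.9 + 2.4j, -1.9 - 2.4j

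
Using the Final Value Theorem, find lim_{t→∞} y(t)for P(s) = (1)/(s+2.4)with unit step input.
FVT: lim_{t→∞} y(t) = lim_{s→0} s*Y(s) where Y(s) = P(s)/s.
= lim_{s→0} P(s) = P(0) = num(0)/den(0) = 1/2.4 = 0.4167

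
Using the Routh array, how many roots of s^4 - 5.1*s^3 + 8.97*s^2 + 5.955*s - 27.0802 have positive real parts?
Routh array:
s^4: [1, 8.97, -27.0802]; s^3: [-5.1, 5.955]; s^2: [10.1376, -27.0802]; s^1: [-7.66838]; s^0: [-27.0802]
First column: [1, -5.1, 10.1376, -7.66838, -27.0802]. Sign changes = RHP roots = 3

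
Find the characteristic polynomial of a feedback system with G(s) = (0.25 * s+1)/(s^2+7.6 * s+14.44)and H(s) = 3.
Characteristic poly = G_den * H_den + G_num * H_num = (s^2 + 7.6*s + 14.44) + (0.75*s + 3) = s^2 + 8.35*s + 17.44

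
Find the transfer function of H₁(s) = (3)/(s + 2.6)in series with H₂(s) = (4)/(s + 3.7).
Series: H = H₁ · H₂ = (n₁·n₂)/(d₁·d₂).
Num: n₁·n₂ = 12. Den: d₁·d₂ = s^2 + 6.3*s + 9.62.
H(s) = (12)/(s^2 + 6.3*s + 9.62)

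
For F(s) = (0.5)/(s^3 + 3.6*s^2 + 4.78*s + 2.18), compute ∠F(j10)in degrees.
Substitute s = j*10: F(j10) = -0.000172907 + 0.000460124j.
∠F(j10) = atan2(Im, Re) = atan2(0.000460124, -0.000172907) = 110.60° (principal value).
Summing the individual angle contributions Σ∠(j10 − zᵢ) − Σ∠(j10 − pₖ) over the 0 zero(s) and 3 pole(s), each followed continuously from ω = 0 (DC phase referenced to (−180°, 180°]), gives -249.40°, i.e. the principal value - 360°. Continuous Bode phase = -249.40°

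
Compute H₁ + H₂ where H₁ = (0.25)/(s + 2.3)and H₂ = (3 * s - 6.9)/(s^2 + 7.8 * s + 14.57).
Parallel: H = H₁ + H₂ = (n₁·d₂ + n₂·d₁)/(d₁·d₂).
n₁·d₂ = 0.25*s^2 + 1.95*s + 3.6425. n₂·d₁ = 3*s^2 - 15.87. Sum = 3.25*s^2 + 1.95*s - 12.2275. d₁·d₂ = s^3 + 10.1*s^2 + 32.51*s + 33.511.
H(s) = (3.25*s^2 + 1.95*s - 12.2275)/(s^3 + 10.1*s^2 + 32.51*s + 33.511)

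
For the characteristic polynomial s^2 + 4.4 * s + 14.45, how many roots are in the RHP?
Poles: -2.2 + 3.1j, -2.2 - 3.1j. RHP poles (Re>0): 0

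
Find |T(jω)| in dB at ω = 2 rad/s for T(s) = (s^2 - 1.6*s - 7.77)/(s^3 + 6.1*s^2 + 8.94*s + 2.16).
Substitute s = j*2: T(j2) = 0.388613 + 0.316524j.
|T(j2)| = sqrt(Re² + Im²) = 0.5012.
20*log₁₀(0.5012) = -6.00 dB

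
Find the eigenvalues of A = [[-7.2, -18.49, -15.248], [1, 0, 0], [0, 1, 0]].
Eigenvalues solve det(λI - A) = 0.
Characteristic polynomial: λ^3 + 7.2*λ^2 + 18.49*λ + 15.248 = 0.
Factor: (λ + 1.6)(λ^2 + 5.6*λ + 9.53) = 0.
Roots: -1.6, -2.8 + 1.3j, -2.8 - 1.3j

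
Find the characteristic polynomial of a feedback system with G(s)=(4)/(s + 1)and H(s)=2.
Characteristic poly = G_den * H_den + G_num * H_num = (s + 1) + (8) = s + 9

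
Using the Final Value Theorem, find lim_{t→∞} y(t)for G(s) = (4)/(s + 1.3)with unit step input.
FVT: lim_{t→∞} y(t) = lim_{s→0} s*Y(s) where Y(s) = G(s)/s.
= lim_{s→0} G(s) = G(0) = num(0)/den(0) = 4/1.3 = 3.077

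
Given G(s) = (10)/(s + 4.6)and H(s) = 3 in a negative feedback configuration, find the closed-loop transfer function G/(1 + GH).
Closed-loop T = G/(1+GH).
Numerator: G_num * H_den = 10.
Denominator: G_den * H_den + G_num * H_num = (s + 4.6) + (30) = s + 34.6.
T(s) = (10)/(s + 34.6)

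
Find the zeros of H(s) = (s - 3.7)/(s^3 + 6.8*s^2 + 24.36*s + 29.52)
Set numerator = 0: s - 3.7 = 0 → Zeros: 3.7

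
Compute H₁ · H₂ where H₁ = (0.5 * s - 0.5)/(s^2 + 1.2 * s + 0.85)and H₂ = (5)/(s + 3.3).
Series: H = H₁ · H₂ = (n₁·n₂)/(d₁·d₂).
Num: n₁·n₂ = 2.5*s - 2.5. Den: d₁·d₂ = s^3 + 4.5*s^2 + 4.81*s + 2.805.
H(s) = (2.5*s - 2.5)/(s^3 + 4.5*s^2 + 4.81*s + 2.805)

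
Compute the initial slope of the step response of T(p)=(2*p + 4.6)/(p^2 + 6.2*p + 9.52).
IVT: y'(0⁺) = lim_{p→∞} p²·Y(p) = lim_{p→∞} p·T(p).
deg(num) = 1, deg(den) = 2, relative degree = 1, so p·T(p) → (leading num)/(leading den) = 2/1 = 2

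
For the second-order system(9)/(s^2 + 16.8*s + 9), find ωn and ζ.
Standard form: ωn²/(s²+2ζωn·s+ωn²).
const=9=ωn² → ωn=3, s coeff=16.8=2ζωn → ζ=2.8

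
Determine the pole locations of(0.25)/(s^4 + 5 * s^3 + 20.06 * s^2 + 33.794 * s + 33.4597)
Set denominator = 0: s^4 + 5*s^3 + 20.06*s^2 + 33.794*s + 33.4597 = (s^2 + 2.4*s + 3.13)(s^2 + 2.6*s + 10.69) = 0 → Poles: -1.2 + 1.3j, -1.2 - 1.3j, -1.3 + 3j, -1.3 - 3j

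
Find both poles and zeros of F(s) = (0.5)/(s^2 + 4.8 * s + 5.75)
Set denominator = 0: s^2 + 4.8*s + 5.75 = (s + 2.5)(s + 2.3) = 0 → Poles: -2.3, -2.5
Numerator is a nonzero constant (0.5) → Zeros: none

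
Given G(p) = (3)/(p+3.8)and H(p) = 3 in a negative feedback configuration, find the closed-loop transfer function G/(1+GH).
Closed-loop T = G/(1+GH).
Numerator: G_num * H_den = 3.
Denominator: G_den * H_den + G_num * H_num = (p + 3.8) + (9) = p + 12.8.
T(p) = (3)/(p + 12.8)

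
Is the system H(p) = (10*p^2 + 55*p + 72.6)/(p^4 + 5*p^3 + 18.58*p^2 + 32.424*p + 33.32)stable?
Denominator: p^4 + 5*p^3 + 18.58*p^2 + 32.424*p + 33.32 = (p^2 + 2.8*p + 3.92)(p^2 + 2.2*p + 8.5). Poles: -1.1 + 2.7j, -1.1 - 2.7j, -1.4 + 1.4j, -1.4 - 1.4j. All Re(p)<0: Yes (stable)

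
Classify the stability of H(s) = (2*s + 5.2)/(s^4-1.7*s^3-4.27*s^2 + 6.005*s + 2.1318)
Denominator: s^4 - 1.7*s^3 - 4.27*s^2 + 6.005*s + 2.1318 = (s - 1.7)(s + 1.9)(s - 2.2)(s + 0.3). Poles: -0.3, -1.9, 1.7, 2.2. Unstable (2 pole(s) in RHP)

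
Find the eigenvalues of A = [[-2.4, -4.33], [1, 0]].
Eigenvalues solve det(λI - A) = 0.
Characteristic polynomial: λ^2 + 2.4*λ + 4.33 = 0.
Roots: -1.2 + 1.7j, -1.2 - 1.7j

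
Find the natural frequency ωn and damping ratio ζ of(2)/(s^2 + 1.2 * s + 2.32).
Underdamped: complex pole -0.6 + 1.4j. ωn = |pole| = 1.523, ζ = -Re(pole)/ωn = 0.3939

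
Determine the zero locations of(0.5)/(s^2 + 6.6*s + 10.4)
Numerator is a nonzero constant (0.5) → Zeros: none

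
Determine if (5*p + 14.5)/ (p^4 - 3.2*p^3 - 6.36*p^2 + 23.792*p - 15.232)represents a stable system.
Denominator: p^4 - 3.2*p^3 - 6.36*p^2 + 23.792*p - 15.232 = (p - 1)(p + 2.8)(p - 1.6)(p - 3.4). Poles: -2.8, 1, 1.6, 3.4. All Re(p)<0: No (unstable)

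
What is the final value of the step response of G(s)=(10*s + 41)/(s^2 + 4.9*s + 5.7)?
FVT: lim_{t→∞} y(t) = lim_{s→0} s*Y(s) where Y(s) = G(s)/s.
= lim_{s→0} G(s) = G(0) = num(0)/den(0) = 41/5.7 = 7.193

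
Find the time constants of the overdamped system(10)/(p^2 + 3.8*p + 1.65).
Overdamped: real poles at -0.5, -3.3. τ = -1/pole → τ₁ = 2, τ₂ = 0.303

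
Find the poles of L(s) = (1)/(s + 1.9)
Set denominator = 0: s + 1.9 = 0 → Poles: -1.9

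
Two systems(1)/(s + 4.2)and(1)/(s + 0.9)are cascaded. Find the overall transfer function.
Series: H = H₁ · H₂ = (n₁·n₂)/(d₁·d₂).
Num: n₁·n₂ = 1. Den: d₁·d₂ = s^2 + 5.1*s + 3.78.
H(s) = (1)/(s^2 + 5.1*s + 3.78)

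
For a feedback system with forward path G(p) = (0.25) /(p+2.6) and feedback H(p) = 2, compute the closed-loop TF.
Closed-loop T = G/(1+GH).
Numerator: G_num * H_den = 0.25.
Denominator: G_den * H_den + G_num * H_num = (p + 2.6) + (0.5) = p + 3.1.
T(p) = (0.25)/(p + 3.1)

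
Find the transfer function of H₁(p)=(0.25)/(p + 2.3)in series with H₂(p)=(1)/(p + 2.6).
Series: H = H₁ · H₂ = (n₁·n₂)/(d₁·d₂).
Num: n₁·n₂ = 0.25. Den: d₁·d₂ = p^2 + 4.9*p + 5.98.
H(p) = (0.25)/(p^2 + 4.9*p + 5.98)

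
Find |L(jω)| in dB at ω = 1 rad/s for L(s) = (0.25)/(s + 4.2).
Substitute s = j*1: L(j1) = 0.0563305 - 0.013412j.
|L(j1)| = sqrt(Re² + Im²) = 0.05791.
20*log₁₀(0.05791) = -24.75 dB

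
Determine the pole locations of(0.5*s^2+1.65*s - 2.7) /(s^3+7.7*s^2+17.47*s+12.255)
Set denominator = 0: s^3 + 7.7*s^2 + 17.47*s + 12.255 = (s + 4.3)(s + 1.9)(s + 1.5) = 0 → Poles: -1.5, -1.9, -4.3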